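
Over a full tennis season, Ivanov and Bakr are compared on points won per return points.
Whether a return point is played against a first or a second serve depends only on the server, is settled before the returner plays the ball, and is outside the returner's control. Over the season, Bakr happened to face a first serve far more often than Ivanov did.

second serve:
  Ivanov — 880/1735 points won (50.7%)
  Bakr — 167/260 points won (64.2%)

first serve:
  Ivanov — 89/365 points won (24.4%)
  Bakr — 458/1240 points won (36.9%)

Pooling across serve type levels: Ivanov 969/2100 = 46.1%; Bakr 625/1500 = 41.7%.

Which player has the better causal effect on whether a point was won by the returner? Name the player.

Bakr

Serve type satisfies the back-door criterion: it is not a descendant of the player, and it blocks the spurious path from player to outcome. Adjusting for it (i.e., using the within-serve type rates) gives the causal effect.
Within each level — second serve: 50.7% vs 64.2%; first serve: 24.4% vs 36.9% — Bakr is higher every time.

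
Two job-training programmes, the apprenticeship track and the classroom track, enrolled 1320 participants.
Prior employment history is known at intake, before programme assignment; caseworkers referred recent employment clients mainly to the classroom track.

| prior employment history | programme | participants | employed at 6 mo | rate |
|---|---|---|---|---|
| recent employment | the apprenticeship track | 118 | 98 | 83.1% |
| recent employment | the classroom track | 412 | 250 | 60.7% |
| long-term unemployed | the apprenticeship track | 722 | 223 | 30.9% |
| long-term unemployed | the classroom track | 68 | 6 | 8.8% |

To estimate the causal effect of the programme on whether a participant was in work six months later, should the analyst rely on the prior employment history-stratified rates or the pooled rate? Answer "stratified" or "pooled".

stratified

the apprenticeship track is higher inside every prior employment history stratum but the classroom track is higher in aggregate. Whether to stratify depends on how prior employment history relates to the programme.
The imbalance in prior employment history arose from how participants were allocated, not from anything the programme did; and prior employment history independently affects the outcome. The pooled gap is confounded — condition on prior employment history.
Within each level — recent employment: 83.1% vs 60.7%; long-term unemployed: 30.9% vs 8.8% — the apprenticeship track is higher every time.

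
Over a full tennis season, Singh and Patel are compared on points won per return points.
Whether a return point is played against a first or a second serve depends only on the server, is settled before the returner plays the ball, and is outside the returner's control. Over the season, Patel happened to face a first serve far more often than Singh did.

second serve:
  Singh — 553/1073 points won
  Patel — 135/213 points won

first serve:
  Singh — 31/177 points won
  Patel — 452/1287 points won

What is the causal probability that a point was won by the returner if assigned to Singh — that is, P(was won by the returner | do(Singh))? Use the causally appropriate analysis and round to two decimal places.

0.33

Serve type differs across players for reasons unrelated to any effect of the player itself, and it separately predicts the outcome — a classic confounder. We must compare within serve type levels.
Standardising Singh to the population serve type mix: 0.468·553/1073 + 0.532·31/177 = 0.334.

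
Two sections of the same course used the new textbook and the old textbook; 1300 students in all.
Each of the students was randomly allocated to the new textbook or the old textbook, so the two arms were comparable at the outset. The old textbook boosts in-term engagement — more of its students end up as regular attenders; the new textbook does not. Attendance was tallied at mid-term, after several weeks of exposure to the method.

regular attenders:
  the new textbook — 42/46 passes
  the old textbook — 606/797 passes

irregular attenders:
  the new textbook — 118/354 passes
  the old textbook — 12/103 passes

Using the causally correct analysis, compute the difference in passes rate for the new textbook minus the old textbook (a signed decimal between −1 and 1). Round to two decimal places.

Within every mid-term attendance level the new textbook has the higher rate, yet pooled the old textbook does — Simpson's reversal.
Mid-term attendance is downstream of the teaching method. One should not condition on a consequence of treatment, so the overall rates are the right comparison.
The causal difference is the pooled difference: 0.400 − 0.687 = -0.287.

-0.29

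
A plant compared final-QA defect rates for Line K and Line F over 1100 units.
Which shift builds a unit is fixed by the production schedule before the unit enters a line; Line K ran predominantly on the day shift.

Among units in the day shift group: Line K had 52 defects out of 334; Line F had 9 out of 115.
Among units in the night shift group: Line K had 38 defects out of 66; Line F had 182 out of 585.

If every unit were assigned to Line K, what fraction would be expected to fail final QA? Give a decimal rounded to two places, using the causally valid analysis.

0.40

Line F is lower inside every shift stratum but Line K is lower in aggregate. Whether to stratify depends on how shift relates to the line.
Here shift is a common cause — it drives both which line a case falls under and the outcome. The crude comparison mixes populations; the stratum-specific rates are the causally relevant ones.
Standardising Line K to the population shift mix: 0.408·52/334 + 0.592·38/66 = 0.404.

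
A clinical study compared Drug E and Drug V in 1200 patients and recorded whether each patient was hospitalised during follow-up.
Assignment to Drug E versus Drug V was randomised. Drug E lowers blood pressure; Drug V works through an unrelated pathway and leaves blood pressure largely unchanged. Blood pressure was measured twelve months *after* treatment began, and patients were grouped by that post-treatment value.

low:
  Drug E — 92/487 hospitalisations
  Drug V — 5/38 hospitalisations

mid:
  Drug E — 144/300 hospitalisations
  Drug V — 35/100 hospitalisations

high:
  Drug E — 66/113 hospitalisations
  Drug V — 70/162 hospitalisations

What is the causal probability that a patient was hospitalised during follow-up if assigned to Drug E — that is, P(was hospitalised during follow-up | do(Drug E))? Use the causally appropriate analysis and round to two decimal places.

The stratified and pooled comparisons disagree (Drug V wins within each blood pressure; Drug E wins overall), so the answer turns on the causal role of blood pressure.
Blood pressure lies on the pathway drug → blood pressure → outcome, so adjusting for it blocks the indirect effect. For the total causal effect of drug, use the unadjusted pooled rates.
So P(outcome | do(Drug E)) is just the pooled rate for Drug E: 302/900 = 0.336.

0.34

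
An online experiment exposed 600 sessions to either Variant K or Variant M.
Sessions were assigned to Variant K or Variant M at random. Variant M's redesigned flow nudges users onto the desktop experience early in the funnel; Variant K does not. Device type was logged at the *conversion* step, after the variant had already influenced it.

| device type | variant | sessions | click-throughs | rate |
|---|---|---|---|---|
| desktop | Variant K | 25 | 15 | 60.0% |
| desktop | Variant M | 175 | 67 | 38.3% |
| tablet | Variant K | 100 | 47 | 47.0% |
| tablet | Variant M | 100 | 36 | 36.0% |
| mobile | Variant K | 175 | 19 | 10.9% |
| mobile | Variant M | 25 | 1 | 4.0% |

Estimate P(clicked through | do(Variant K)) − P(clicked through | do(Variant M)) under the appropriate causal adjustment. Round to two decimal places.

-0.08

The device type-specific comparison favours Variant K throughout, but the pooled figures favour Variant M. The question is whether to condition on device type.
Stratifying would compare variants among sessions the variants themselves sorted into device type groups — a form of selection on an intermediate. The unconditioned pooled rates give the total causal effect.
The causal difference is the pooled difference: 0.270 − 0.347 = -0.077.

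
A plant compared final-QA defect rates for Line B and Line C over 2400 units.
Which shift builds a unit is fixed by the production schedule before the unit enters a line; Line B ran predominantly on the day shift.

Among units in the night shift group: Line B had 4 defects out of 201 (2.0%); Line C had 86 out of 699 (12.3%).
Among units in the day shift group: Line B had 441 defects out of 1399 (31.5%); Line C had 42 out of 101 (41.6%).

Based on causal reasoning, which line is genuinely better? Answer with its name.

Line B

Within every shift level Line B has the lower rate, yet pooled Line C does — Simpson's reversal.
Shift is set before the line has any effect — it is not caused by the line — and it independently drives the outcome. That makes it a confounder, so the causal comparison is within shift levels.
Within each level — night shift: 2.0% vs 12.3%; day shift: 31.5% vs 41.6% — Line B is lower every time.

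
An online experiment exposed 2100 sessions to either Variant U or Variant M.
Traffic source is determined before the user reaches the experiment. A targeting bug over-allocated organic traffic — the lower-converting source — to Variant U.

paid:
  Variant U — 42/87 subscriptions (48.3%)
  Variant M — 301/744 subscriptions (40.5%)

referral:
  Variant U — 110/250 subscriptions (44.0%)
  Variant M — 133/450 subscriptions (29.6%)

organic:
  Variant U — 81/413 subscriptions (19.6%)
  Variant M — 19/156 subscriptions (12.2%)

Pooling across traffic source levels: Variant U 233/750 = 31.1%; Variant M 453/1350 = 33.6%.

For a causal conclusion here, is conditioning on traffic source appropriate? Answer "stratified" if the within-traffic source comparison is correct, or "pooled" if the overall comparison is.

Within every traffic source level Variant U has the higher rate, yet pooled Variant M does — Simpson's reversal.
Nothing the variant does changes traffic source; the imbalance is an allocation artefact. With traffic source also predicting the outcome, the pooled figure is confounded, and the within-stratum comparison is the causal one.
Within each level — paid: 48.3% vs 40.5%; referral: 44.0% vs 29.6%; organic: 19.6% vs 12.2% — Variant U is higher every time.

stratified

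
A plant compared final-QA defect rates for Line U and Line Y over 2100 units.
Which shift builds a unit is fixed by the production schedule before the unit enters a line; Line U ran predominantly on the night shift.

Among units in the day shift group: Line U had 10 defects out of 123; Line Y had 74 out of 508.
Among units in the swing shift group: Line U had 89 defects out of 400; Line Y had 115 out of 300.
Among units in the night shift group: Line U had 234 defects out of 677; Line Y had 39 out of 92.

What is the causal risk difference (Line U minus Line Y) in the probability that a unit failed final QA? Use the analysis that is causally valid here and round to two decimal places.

-0.10

Shift satisfies the back-door criterion: it is not a descendant of the line, and it blocks the spurious path from line to outcome. Adjusting for it (i.e., using the within-shift rates) gives the causal effect.
Adjusting over the population distribution of shift: 0.300·(0.081−0.146) + 0.333·(0.223−0.383) + 0.366·(0.346−0.424) = -0.102.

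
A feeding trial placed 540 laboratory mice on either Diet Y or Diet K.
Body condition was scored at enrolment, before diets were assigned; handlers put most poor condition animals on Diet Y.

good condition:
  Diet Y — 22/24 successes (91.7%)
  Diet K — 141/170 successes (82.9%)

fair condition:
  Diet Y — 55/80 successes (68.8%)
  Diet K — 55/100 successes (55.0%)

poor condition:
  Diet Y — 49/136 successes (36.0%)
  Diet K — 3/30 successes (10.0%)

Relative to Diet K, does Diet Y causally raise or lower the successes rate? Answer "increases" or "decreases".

increases

The starting body condition-specific comparison favours Diet Y throughout, but the pooled figures favour Diet K. The question is whether to condition on starting body condition.
The imbalance in starting body condition arose from how laboratory mice were allocated, not from anything the diet did; and starting body condition independently affects the outcome. The pooled gap is confounded — condition on starting body condition.
Within each level — good condition: 91.7% vs 82.9%; fair condition: 68.8% vs 55.0%; poor condition: 36.0% vs 10.0% — Diet Y is higher every time.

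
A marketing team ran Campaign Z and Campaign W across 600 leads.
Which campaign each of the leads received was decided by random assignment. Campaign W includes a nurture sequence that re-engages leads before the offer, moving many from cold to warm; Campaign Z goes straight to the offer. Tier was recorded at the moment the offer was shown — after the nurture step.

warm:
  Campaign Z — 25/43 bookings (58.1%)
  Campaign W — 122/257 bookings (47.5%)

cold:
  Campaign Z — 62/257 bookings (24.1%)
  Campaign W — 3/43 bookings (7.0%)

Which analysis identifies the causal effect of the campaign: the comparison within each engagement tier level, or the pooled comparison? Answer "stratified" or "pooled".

pooled

Engagement tier is downstream of the campaign. One should not condition on a consequence of treatment, so the overall rates are the right comparison.
Pooled: Campaign Z 29.0% vs Campaign W 41.7%; Campaign W is higher overall.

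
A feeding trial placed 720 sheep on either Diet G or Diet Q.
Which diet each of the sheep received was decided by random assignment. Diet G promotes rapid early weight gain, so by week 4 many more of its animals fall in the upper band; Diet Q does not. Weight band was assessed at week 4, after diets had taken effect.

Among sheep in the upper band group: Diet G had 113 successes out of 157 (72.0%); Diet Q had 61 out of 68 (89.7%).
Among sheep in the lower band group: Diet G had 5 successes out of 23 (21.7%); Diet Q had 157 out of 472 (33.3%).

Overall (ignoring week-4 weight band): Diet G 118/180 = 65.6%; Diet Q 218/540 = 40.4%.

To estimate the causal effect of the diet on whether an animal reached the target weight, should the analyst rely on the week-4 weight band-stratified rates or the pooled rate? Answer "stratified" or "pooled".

The stratified and pooled comparisons disagree (Diet Q wins within each week-4 weight band; Diet G wins overall), so the answer turns on the causal role of week-4 weight band.
Week-4 weight band is recorded after the diet and is itself shifted by it — it sits on the causal path from diet to outcome. Conditioning on a mediator would strip out part of the effect we want; the pooled comparison gives the total causal effect.
Pooled: Diet G 65.6% vs Diet Q 40.4%; Diet G is higher overall.

pooled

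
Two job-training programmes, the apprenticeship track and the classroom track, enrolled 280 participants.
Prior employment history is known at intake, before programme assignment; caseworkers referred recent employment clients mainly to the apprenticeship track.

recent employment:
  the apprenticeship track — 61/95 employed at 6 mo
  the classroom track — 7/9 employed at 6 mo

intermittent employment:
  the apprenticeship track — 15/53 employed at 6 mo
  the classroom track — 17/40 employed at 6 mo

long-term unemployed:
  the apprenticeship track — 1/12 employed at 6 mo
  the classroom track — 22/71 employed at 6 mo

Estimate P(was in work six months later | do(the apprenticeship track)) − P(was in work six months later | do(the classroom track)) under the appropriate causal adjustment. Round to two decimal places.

-0.16

The imbalance in prior employment history arose from how participants were allocated, not from anything the programme did; and prior employment history independently affects the outcome. The pooled gap is confounded — condition on prior employment history.
Adjusting over the population distribution of prior employment history: 0.371·(0.642−0.778) + 0.332·(0.283−0.425) + 0.296·(0.083−0.310) = -0.165.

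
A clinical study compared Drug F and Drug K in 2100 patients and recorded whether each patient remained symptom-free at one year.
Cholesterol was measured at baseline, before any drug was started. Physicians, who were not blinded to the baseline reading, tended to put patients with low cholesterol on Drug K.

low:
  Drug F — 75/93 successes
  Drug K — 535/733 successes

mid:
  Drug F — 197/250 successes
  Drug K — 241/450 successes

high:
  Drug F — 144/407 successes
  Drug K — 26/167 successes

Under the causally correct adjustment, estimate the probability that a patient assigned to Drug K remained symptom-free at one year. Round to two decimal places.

0.51

Cholesterol is set before the drug has any effect — it is not caused by the drug — and it independently drives the outcome. That makes it a confounder, so the causal comparison is within cholesterol levels.
Standardising Drug K to the population cholesterol mix: 0.393·535/733 + 0.333·241/450 + 0.273·26/167 = 0.508.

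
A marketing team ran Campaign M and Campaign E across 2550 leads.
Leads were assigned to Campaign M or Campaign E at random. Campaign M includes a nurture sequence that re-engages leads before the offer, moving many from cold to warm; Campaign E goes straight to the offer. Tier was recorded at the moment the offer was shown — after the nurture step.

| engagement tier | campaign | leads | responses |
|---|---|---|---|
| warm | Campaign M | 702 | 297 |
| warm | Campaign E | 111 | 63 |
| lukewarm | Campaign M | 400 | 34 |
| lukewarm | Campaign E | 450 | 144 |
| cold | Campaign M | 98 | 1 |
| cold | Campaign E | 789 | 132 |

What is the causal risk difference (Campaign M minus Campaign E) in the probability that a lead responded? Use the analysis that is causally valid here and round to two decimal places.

Because the campaign influences engagement tier, engagement tier is a post-treatment mediator, not a confounder. Stratifying on it would bias the estimate; the causal effect is the crude pooled difference.
The causal difference is the pooled difference: 0.277 − 0.251 = +0.026.

+0.03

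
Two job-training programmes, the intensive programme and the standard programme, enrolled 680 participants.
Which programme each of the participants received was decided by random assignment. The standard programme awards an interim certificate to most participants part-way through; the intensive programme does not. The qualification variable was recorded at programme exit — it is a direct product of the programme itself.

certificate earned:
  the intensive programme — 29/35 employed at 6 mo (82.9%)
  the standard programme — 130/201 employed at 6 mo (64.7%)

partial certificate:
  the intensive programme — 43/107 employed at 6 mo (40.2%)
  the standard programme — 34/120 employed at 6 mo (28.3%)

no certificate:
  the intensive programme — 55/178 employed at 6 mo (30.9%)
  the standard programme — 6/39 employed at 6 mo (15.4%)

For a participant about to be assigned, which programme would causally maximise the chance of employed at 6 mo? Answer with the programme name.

the intensive programme is higher inside every qualification attained during the programme stratum but the standard programme is higher in aggregate. Whether to stratify depends on how qualification attained during the programme relates to the programme.
Qualification attained during the programme is downstream of the programme. One should not condition on a consequence of treatment, so the overall rates are the right comparison.
Pooled: the intensive programme 39.7% vs the standard programme 47.2%; the standard programme is higher overall.

the standard programme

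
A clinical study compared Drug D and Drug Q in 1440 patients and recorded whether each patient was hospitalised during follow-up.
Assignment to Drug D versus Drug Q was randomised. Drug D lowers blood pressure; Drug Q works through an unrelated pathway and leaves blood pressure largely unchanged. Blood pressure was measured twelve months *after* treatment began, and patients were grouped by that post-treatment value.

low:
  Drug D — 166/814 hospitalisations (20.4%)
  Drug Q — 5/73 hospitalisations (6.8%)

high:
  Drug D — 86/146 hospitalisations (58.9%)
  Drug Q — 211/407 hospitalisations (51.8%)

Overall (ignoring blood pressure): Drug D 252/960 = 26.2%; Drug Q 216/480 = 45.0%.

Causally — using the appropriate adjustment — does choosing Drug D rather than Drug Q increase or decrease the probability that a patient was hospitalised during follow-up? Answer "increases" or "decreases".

decreases

The stratified and pooled comparisons disagree (Drug Q wins within each blood pressure; Drug D wins overall), so the answer turns on the causal role of blood pressure.
Blood pressure here is a post-treatment variable shaped by the drug; conditioning on it would introduce bias rather than remove it. The overall comparison is the causal one.
Pooled: Drug D 26.2% vs Drug Q 45.0%; Drug D is lower overall.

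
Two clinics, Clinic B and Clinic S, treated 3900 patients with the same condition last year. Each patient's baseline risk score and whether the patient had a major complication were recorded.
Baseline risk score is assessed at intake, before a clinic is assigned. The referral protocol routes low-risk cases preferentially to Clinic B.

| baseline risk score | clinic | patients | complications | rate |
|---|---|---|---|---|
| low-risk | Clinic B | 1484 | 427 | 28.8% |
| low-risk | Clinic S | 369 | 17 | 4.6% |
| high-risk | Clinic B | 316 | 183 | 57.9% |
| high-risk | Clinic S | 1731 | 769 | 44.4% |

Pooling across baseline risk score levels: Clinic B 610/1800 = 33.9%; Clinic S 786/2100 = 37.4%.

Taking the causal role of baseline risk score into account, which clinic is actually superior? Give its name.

The stratified and pooled comparisons disagree (Clinic S wins within each baseline risk score; Clinic B wins overall), so the answer turns on the causal role of baseline risk score.
Since baseline risk score is a pre-existing factor (not a product of the clinic) and it affects the outcome on its own, it is a confounder. The stratified rates, not the pooled rate, identify the causal effect.
Within each level — low-risk: 28.8% vs 4.6%; high-risk: 57.9% vs 44.4% — Clinic S is lower every time.

Clinic S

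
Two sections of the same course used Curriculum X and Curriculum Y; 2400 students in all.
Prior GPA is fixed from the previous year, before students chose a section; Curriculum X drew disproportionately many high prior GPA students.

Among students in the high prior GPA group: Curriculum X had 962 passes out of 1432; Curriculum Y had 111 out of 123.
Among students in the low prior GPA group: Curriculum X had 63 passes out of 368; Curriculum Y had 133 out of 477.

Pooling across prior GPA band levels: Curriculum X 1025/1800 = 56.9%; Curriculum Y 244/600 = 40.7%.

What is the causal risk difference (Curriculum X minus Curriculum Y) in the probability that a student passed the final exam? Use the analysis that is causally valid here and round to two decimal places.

-0.19

The prior GPA band-specific comparison favours Curriculum Y throughout, but the pooled figures favour Curriculum X. The question is whether to condition on prior GPA band.
Prior GPA band satisfies the back-door criterion: it is not a descendant of the teaching method, and it blocks the spurious path from teaching method to outcome. Adjusting for it (i.e., using the within-prior GPA band rates) gives the causal effect.
Adjusting over the population distribution of prior GPA band: 0.648·(0.672−0.902) + 0.352·(0.171−0.279) = -0.187.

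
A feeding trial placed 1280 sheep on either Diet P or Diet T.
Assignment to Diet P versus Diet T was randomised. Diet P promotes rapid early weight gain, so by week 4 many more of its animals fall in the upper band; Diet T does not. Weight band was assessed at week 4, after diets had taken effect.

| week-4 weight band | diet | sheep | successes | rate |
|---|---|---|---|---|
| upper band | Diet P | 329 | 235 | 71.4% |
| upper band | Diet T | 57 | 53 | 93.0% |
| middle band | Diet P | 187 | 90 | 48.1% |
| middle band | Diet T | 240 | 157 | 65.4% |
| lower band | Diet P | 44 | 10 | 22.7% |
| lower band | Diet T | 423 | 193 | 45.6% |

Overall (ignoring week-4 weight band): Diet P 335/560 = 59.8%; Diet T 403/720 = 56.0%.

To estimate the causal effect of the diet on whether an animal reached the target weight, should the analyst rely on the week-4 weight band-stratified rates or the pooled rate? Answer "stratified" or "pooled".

Week-4 weight band here is a post-treatment variable shaped by the diet; conditioning on it would introduce bias rather than remove it. The overall comparison is the causal one.
Pooled: Diet P 59.8% vs Diet T 56.0%; Diet P is higher overall.

pooled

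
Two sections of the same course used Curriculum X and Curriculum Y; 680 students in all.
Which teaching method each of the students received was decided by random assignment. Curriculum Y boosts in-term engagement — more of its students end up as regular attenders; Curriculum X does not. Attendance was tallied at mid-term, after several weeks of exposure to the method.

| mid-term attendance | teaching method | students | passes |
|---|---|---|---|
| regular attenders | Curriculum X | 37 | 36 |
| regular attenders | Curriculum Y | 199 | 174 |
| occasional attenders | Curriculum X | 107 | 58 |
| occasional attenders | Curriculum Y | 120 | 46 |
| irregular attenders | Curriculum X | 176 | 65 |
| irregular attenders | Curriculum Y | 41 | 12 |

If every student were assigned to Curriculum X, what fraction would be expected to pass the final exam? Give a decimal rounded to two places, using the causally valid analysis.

0.50

The stratified and pooled comparisons disagree (Curriculum X wins within each mid-term attendance; Curriculum Y wins overall), so the answer turns on the causal role of mid-term attendance.
Because the teaching method influences mid-term attendance, mid-term attendance is a post-treatment mediator, not a confounder. Stratifying on it would bias the estimate; the causal effect is the crude pooled difference.
So P(outcome | do(Curriculum X)) is just the pooled rate for Curriculum X: 159/320 = 0.497.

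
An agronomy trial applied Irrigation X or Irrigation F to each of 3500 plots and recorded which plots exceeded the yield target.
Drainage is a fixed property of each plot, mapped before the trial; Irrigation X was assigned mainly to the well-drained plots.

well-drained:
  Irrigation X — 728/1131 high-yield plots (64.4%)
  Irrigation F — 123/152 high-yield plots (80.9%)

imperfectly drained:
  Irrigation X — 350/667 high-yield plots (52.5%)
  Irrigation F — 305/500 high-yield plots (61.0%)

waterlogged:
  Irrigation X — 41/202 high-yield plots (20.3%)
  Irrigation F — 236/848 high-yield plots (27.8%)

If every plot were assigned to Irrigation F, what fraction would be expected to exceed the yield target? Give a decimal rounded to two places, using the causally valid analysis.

Irrigation F is higher inside every field drainage stratum but Irrigation X is higher in aggregate. Whether to stratify depends on how field drainage relates to the irrigation.
Field drainage is set before the irrigation has any effect — it is not caused by the irrigation — and it independently drives the outcome. That makes it a confounder, so the causal comparison is within field drainage levels.
Standardising Irrigation F to the population field drainage mix: 0.367·123/152 + 0.333·305/500 + 0.300·236/848 = 0.584.

0.58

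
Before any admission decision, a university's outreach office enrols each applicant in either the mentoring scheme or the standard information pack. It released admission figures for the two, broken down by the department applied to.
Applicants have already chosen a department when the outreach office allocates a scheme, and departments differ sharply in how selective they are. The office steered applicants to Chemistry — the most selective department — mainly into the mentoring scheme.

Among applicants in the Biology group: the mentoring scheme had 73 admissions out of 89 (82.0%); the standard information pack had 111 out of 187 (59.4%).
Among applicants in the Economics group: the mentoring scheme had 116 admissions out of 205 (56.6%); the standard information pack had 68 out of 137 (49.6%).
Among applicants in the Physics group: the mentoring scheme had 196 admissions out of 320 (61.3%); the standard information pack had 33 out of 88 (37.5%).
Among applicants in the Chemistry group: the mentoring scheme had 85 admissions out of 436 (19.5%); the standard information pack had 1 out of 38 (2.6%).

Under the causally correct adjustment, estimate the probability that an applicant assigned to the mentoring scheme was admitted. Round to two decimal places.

0.51

the mentoring scheme is higher inside every department stratum but the standard information pack is higher in aggregate. Whether to stratify depends on how department relates to the outreach scheme.
The imbalance in department arose from how applicants were allocated, not from anything the outreach scheme did; and department independently affects the outcome. The pooled gap is confounded — condition on department.
Standardising the mentoring scheme to the population department mix: 0.184·73/89 + 0.228·116/205 + 0.272·196/320 + 0.316·85/436 = 0.508.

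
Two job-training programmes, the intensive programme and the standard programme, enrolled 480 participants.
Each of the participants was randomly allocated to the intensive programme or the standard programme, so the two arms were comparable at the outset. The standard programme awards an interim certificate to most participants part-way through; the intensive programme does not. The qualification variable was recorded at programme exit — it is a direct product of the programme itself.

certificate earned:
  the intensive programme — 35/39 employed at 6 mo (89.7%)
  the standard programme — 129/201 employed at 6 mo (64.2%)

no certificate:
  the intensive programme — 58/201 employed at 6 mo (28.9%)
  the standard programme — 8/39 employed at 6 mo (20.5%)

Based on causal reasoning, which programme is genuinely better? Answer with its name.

the intensive programme is higher inside every qualification attained during the programme stratum but the standard programme is higher in aggregate. Whether to stratify depends on how qualification attained during the programme relates to the programme.
Qualification attained during the programme is recorded after the programme and is itself shifted by it — it sits on the causal path from programme to outcome. Conditioning on a mediator would strip out part of the effect we want; the pooled comparison gives the total causal effect.
Pooled: the intensive programme 38.8% vs the standard programme 57.1%; the standard programme is higher overall.

the standard programme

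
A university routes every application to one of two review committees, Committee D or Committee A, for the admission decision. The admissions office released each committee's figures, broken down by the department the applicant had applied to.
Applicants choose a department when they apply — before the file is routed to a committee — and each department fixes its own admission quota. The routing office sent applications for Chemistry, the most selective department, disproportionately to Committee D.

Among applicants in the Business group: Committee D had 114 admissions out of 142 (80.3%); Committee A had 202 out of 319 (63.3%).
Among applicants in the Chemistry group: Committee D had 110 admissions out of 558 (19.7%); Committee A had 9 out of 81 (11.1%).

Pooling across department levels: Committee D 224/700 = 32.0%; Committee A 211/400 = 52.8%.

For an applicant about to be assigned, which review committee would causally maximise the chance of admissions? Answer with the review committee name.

Committee D

The stratified and pooled comparisons disagree (Committee D wins within each department; Committee A wins overall), so the answer turns on the causal role of department.
Department differs across review committees for reasons unrelated to any effect of the review committee itself, and it separately predicts the outcome — a classic confounder. We must compare within department levels.
Within each level — Business: 80.3% vs 63.3%; Chemistry: 19.7% vs 11.1% — Committee D is higher every time.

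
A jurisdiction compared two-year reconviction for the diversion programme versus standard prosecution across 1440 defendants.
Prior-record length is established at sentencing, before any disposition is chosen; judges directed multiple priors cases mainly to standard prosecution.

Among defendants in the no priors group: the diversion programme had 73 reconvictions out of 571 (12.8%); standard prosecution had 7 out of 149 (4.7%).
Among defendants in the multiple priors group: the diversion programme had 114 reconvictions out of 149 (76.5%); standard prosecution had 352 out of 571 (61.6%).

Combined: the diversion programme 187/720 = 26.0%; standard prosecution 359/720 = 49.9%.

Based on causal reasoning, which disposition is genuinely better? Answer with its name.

Within every prior-record length level standard prosecution has the lower rate, yet pooled the diversion programme does — Simpson's reversal.
Prior-record length is set before the disposition has any effect — it is not caused by the disposition — and it independently drives the outcome. That makes it a confounder, so the causal comparison is within prior-record length levels.
Within each level — no priors: 12.8% vs 4.7%; multiple priors: 76.5% vs 61.6% — standard prosecution is lower every time.

standard prosecution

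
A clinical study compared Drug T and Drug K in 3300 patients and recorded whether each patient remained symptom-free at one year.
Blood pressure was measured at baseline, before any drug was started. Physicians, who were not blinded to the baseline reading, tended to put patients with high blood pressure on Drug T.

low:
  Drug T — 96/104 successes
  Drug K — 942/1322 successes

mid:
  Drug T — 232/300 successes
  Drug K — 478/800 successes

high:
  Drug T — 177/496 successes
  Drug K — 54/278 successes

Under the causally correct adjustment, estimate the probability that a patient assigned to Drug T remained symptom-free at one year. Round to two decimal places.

Drug T is higher inside every blood pressure stratum but Drug K is higher in aggregate. Whether to stratify depends on how blood pressure relates to the drug.
Nothing the drug does changes blood pressure; the imbalance is an allocation artefact. With blood pressure also predicting the outcome, the pooled figure is confounded, and the within-stratum comparison is the causal one.
Standardising Drug T to the population blood pressure mix: 0.432·96/104 + 0.333·232/300 + 0.235·177/496 = 0.740.

0.74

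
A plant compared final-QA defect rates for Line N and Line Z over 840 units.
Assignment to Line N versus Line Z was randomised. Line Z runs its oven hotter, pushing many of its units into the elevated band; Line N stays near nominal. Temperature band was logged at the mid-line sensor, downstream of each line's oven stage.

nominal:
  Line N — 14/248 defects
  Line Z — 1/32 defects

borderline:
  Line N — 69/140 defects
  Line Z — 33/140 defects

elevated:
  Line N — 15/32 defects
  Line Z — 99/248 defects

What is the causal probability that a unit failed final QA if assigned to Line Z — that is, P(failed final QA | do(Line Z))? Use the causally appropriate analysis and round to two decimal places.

In-process temperature band is recorded after the line and is itself shifted by it — it sits on the causal path from line to outcome. Conditioning on a mediator would strip out part of the effect we want; the pooled comparison gives the total causal effect.
So P(outcome | do(Line Z)) is just the pooled rate for Line Z: 133/420 = 0.317.

0.32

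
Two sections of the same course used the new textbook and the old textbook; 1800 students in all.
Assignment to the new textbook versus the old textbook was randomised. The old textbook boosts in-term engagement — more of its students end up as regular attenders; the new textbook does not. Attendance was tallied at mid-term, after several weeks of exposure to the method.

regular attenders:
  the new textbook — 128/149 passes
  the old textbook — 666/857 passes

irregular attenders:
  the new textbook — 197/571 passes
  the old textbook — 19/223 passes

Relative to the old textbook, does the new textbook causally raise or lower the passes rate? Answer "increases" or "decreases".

The stratified and pooled comparisons disagree (the new textbook wins within each mid-term attendance; the old textbook wins overall), so the answer turns on the causal role of mid-term attendance.
Mid-term attendance is recorded after the teaching method and is itself shifted by it — it sits on the causal path from teaching method to outcome. Conditioning on a mediator would strip out part of the effect we want; the pooled comparison gives the total causal effect.
Pooled: the new textbook 45.1% vs the old textbook 63.4%; the old textbook is higher overall.

decreases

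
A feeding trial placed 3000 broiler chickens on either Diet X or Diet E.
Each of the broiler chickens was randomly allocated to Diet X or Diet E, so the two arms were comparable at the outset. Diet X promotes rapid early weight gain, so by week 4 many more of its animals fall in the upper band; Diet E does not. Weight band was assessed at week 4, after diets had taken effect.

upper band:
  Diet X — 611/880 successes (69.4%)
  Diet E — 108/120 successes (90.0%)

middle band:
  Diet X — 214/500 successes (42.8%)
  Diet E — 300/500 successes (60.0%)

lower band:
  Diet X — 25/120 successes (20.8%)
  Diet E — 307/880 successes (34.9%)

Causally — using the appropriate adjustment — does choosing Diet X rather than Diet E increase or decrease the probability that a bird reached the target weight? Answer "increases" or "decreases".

The week-4 weight band-specific comparison favours Diet E throughout, but the pooled figures favour Diet X. The question is whether to condition on week-4 weight band.
Stratifying would compare diets among broiler chickens the diets themselves sorted into week-4 weight band groups — a form of selection on an intermediate. The unconditioned pooled rates give the total causal effect.
Pooled: Diet X 56.7% vs Diet E 47.7%; Diet X is higher overall.

increases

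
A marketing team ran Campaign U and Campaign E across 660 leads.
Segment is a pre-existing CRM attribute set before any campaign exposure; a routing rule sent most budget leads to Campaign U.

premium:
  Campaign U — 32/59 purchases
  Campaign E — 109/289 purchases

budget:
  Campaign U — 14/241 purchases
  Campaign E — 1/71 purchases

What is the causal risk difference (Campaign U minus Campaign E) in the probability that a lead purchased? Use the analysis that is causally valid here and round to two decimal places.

Since customer segment is a pre-existing factor (not a product of the campaign) and it affects the outcome on its own, it is a confounder. The stratified rates, not the pooled rate, identify the causal effect.
Adjusting over the population distribution of customer segment: 0.527·(0.542−0.377) + 0.473·(0.058−0.014) = +0.108.

+0.11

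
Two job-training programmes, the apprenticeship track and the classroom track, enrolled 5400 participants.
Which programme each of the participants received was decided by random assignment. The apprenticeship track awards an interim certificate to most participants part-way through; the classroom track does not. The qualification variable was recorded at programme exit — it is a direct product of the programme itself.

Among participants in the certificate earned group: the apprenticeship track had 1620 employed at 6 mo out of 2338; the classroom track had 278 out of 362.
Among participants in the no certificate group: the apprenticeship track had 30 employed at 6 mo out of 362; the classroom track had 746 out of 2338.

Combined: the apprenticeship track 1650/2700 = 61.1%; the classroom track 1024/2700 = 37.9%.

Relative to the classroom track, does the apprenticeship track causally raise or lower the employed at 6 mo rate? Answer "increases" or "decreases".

The qualification attained during the programme-specific comparison favours the classroom track throughout, but the pooled figures favour the apprenticeship track. The question is whether to condition on qualification attained during the programme.
Stratifying would compare programmes among participants the programmes themselves sorted into qualification attained during the programme groups — a form of selection on an intermediate. The unconditioned pooled rates give the total causal effect.
Pooled: the apprenticeship track 61.1% vs the classroom track 37.9%; the apprenticeship track is higher overall.

increases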